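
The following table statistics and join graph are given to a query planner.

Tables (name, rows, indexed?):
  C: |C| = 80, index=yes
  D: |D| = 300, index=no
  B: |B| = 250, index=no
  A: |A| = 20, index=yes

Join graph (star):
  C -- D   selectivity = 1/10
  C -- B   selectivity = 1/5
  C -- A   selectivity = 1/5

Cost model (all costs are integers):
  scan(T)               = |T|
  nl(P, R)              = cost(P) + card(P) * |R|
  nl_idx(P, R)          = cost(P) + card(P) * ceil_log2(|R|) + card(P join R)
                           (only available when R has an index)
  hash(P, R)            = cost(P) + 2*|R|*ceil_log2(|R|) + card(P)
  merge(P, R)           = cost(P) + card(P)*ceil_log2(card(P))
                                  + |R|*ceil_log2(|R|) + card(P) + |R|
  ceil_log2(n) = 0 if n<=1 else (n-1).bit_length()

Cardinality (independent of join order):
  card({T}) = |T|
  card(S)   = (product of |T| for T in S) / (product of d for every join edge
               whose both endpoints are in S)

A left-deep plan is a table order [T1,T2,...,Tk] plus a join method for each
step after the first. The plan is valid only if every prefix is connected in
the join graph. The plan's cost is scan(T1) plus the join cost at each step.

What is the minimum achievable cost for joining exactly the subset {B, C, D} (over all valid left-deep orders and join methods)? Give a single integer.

8120

Selinger DP over subsets of {B,C,D}:
  {C}: scan cost=80, card=80
  {D}: scan cost=300, card=300
  {B}: scan cost=250, card=250
  {CD}: card=2400; try (C,hash)→1720, (D,merge)→3720, (C,merge)→3940, (C,nl_idx)→4800, (D,hash)→5560, (D,nl)→24080 …(+1); best=1720 via (C,hash)
  {BC}: card=4000; try (C,hash)→1620, (B,merge)→2970, (C,merge)→3140, (B,hash)→4160, (C,nl_idx)→6000, (B,nl)→20080 …(+1); best=1620 via (C,hash)
  {BCD}: card=120000; try (B,hash)→8120, (D,hash)→11020, (B,merge)→35170, (D,merge)→56620, (B,nl)→601720, (D,nl)→1201620; best=8120 via (B,hash)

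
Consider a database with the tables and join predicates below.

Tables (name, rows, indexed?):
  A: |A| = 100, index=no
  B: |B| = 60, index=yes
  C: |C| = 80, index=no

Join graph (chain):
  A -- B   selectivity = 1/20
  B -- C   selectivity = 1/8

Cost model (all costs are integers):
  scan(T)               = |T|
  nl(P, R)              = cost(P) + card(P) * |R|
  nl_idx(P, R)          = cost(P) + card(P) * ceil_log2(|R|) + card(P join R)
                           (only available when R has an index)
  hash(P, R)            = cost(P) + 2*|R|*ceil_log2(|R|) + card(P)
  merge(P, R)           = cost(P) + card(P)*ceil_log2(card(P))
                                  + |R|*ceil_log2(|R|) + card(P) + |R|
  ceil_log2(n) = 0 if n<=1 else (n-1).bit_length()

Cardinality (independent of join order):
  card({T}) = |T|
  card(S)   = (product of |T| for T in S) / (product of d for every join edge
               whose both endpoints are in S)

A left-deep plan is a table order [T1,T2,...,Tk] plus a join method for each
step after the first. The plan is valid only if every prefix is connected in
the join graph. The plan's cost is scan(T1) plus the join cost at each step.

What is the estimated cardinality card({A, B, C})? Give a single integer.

Tables in S: A(100), B(60), C(80)
Edges inside S: A-B(d=20), B-C(d=8)
numerator = 100 * 60 * 80 = 480000
denominator = 20 * 8 = 160
card(S) = 480000 / 160 = 3000

3000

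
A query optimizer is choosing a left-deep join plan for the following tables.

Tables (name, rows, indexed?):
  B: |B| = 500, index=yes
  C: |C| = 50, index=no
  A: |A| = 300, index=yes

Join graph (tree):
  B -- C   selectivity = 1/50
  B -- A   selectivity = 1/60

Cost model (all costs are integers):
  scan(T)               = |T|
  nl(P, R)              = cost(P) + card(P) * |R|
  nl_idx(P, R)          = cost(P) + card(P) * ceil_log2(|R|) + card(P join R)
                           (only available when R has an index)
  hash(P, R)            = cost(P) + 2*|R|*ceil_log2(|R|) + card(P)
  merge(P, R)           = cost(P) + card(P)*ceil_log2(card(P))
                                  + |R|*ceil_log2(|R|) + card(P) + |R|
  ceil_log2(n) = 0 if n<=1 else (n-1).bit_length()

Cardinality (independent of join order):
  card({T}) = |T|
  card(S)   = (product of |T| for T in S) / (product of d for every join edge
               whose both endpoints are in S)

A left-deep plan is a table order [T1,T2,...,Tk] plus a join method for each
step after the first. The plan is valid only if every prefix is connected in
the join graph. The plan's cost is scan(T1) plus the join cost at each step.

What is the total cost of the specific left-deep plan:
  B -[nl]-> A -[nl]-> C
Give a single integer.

275500

step 1: scan B: cost=500, card=500
step 2: join A via nl
    card(P join A) = 500*300/(60) = 2500
    cost = 500 + 500*300 = 150500
step 3: join C via nl
    card(P join C) = 2500*50/(50) = 2500
    cost = 150500 + 2500*50 = 275500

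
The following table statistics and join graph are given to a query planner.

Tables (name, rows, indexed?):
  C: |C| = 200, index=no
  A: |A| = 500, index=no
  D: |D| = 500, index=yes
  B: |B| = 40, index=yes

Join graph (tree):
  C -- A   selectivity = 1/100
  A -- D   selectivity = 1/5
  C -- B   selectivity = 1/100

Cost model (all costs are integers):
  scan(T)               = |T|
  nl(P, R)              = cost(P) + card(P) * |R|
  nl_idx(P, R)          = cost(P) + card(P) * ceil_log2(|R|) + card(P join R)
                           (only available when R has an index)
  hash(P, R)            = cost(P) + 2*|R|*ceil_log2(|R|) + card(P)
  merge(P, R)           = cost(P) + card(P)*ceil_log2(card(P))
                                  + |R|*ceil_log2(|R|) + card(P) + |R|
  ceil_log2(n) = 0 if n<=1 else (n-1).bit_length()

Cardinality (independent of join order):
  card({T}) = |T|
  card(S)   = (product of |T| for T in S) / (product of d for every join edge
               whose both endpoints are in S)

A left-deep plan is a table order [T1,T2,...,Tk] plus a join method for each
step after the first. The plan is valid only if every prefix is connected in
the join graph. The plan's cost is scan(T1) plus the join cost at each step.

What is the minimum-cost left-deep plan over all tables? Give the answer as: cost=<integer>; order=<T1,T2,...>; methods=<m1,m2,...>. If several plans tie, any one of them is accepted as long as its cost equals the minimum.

Selinger DP (subsets sized 1..n):
  {C}: scan cost=200, card=200
  {A}: scan cost=500, card=500
  {D}: scan cost=500, card=500
  {B}: scan cost=40, card=40
  {AC}: card=1000; try (C,hash)→4200, (A,merge)→7000, (C,merge)→7300, (A,hash)→9400, (A,nl)→100200, (C,nl)→100500; best=4200 via (C,hash)
  {BC}: card=80; try (B,hash)→880, (B,nl_idx)→1480, (C,merge)→2120, (B,merge)→2280, (C,hash)→3280, (C,nl)→8040 …(+1); best=880 via (B,hash)
  {AD}: card=50000; try (D,hash)→10000, (A,hash)→10000, (D,merge)→10500, (A,merge)→10500, (D,nl_idx)→55000, (D,nl)→250500 …(+1); best=10000 via (D,hash)
  {ACD}: card=100000; try (D,hash)→14200, (D,merge)→20200, (C,hash)→63200, (D,nl_idx)→113200, (D,nl)→504200, (C,merge)→861800 …(+1); best=14200 via (D,hash)
  {ABC}: card=400; try (B,hash)→5680, (A,merge)→6520, (A,hash)→9960, (B,nl_idx)→10600, (B,merge)→15480, (A,nl)→40880 …(+1); best=5680 via (B,hash)
  {ABCD}: card=40000; try (D,merge)→14680, (D,hash)→15080, (D,nl_idx)→49280, (B,hash)→114680, (D,nl)→205680, (B,nl_idx)→654200 …(+2); best=14680 via (D,merge)

cost=14680; order=A,C,B,D; methods=hash,hash,merge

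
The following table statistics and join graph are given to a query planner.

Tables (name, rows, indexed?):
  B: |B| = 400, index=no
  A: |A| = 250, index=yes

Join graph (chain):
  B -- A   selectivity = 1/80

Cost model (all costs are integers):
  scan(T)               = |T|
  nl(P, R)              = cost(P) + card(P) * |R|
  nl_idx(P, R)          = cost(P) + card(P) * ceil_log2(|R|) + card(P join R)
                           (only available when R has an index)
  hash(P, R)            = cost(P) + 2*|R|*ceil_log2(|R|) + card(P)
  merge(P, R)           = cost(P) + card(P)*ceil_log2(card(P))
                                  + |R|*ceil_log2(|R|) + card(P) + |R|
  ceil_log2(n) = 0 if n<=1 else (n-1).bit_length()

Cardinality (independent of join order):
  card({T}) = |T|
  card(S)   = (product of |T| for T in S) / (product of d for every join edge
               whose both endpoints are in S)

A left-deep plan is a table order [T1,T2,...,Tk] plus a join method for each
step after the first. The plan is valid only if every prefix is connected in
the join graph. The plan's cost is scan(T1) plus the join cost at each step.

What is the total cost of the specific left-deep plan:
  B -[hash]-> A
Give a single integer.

step 1: scan B: cost=400, card=400
step 2: join A via hash
    card(P join A) = 400*250/(80) = 1250
    cost = 400 + 2*250*8 + 400 = 4800

4800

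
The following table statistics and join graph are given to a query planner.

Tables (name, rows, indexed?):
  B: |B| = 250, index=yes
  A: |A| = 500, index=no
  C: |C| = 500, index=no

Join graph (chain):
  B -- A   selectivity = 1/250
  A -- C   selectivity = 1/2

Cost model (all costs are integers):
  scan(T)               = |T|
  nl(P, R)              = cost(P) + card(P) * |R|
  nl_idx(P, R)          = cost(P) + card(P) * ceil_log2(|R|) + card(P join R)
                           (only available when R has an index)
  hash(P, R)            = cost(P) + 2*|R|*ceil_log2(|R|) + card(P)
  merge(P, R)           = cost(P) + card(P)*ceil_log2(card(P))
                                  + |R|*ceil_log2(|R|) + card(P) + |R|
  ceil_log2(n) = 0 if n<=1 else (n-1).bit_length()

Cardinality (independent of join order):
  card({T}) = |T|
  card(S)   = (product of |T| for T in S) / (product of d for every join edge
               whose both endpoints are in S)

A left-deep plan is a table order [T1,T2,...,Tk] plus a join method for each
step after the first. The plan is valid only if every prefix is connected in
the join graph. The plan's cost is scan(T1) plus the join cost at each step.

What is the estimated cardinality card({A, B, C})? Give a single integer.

Tables in S: A(500), B(250), C(500)
Edges inside S: B-A(d=250), A-C(d=2)
numerator = 500 * 250 * 500 = 62500000
denominator = 250 * 2 = 500
card(S) = 62500000 / 500 = 125000

125000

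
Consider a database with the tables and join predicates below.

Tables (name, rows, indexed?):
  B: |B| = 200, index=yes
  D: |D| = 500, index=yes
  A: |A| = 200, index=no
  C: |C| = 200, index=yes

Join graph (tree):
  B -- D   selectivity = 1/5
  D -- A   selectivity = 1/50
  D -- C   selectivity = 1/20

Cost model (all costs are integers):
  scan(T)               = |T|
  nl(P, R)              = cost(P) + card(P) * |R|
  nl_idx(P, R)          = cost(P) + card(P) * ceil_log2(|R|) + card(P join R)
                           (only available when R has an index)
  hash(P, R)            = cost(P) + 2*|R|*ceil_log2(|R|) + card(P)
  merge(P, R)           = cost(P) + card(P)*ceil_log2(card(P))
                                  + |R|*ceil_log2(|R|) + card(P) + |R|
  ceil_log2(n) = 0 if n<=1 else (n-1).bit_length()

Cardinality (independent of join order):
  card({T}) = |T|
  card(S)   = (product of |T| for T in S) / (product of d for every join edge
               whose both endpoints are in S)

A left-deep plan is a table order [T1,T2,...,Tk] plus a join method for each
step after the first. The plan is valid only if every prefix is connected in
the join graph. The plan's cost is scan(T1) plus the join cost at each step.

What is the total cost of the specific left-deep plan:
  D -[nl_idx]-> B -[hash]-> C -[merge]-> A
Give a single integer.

3849500

step 1: scan D: cost=500, card=500
step 2: join B via nl_idx
    card(P join B) = 500*200/(5) = 20000
    cost = 500 + 500*8 + 20000 = 24500
step 3: join C via hash
    card(P join C) = 20000*200/(20) = 200000
    cost = 24500 + 2*200*8 + 20000 = 47700
step 4: join A via merge
    card(P join A) = 200000*200/(50) = 800000
    cost = 47700 + 200000*18 + 200*8 + 200000 + 200 = 3849500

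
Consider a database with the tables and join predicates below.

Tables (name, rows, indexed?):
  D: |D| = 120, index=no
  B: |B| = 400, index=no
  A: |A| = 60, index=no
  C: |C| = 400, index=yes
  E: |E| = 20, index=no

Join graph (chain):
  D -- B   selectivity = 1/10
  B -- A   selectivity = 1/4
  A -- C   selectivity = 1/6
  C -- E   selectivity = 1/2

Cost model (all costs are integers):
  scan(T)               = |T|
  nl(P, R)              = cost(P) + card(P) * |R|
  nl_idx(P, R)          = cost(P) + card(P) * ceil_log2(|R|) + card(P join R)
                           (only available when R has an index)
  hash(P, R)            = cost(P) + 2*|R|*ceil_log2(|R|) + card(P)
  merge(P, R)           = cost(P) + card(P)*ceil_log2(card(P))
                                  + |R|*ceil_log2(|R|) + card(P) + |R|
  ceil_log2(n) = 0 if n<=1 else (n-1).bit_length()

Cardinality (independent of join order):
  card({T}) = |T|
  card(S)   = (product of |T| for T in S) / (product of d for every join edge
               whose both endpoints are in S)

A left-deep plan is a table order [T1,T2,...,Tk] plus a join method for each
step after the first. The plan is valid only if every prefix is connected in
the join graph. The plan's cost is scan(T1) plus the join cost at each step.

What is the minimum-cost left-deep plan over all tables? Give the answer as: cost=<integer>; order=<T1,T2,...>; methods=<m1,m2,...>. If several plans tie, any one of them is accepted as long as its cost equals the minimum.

Selinger DP (subsets sized 1..n):
  {D}: scan cost=120, card=120
  {B}: scan cost=400, card=400
  {A}: scan cost=60, card=60
  {C}: scan cost=400, card=400
  {E}: scan cost=20, card=20
  {BD}: card=4800; try (D,hash)→2480, (B,merge)→5080, (D,merge)→5360, (B,hash)→7440, (B,nl)→48120, (D,nl)→48400; best=2480 via (D,hash)
  {AB}: card=6000; try (A,hash)→1520, (B,merge)→4480, (A,merge)→4820, (B,hash)→7320, (B,nl)→24060, (A,nl)→24400; best=1520 via (A,hash)
  {AC}: card=4000; try (A,hash)→1520, (C,merge)→4480, (C,nl_idx)→4600, (A,merge)→4820, (C,hash)→7320, (C,nl)→24060 …(+1); best=1520 via (A,hash)
  {CE}: card=4000; try (E,hash)→1000, (C,merge)→4140, (C,nl_idx)→4200, (E,merge)→4520, (C,hash)→7240, (C,nl)→8020 …(+1); best=1000 via (E,hash)
  {ABD}: card=72000; try (A,hash)→8000, (D,hash)→9200, (A,merge)→70100, (D,merge)→86480, (A,nl)→290480, (D,nl)→721520; best=8000 via (A,hash)
  {ABC}: card=400000; try (B,hash)→12720, (C,hash)→14720, (B,merge)→57520, (C,merge)→89520, (C,nl_idx)→455520, (B,nl)→1601520 …(+1); best=12720 via (B,hash)
  {ACE}: card=40000; try (E,hash)→5720, (A,hash)→5720, (A,merge)→53420, (E,merge)→53640, (E,nl)→81520, (A,nl)→241000; best=5720 via (E,hash)
  {ABCD}: card=4800000; try (C,hash)→87200, (D,hash)→414400, (C,merge)→1308000, (C,nl_idx)→5456000, (D,merge)→8013680, (C,nl)→28808000 …(+1); best=87200 via (C,hash)
  {ABCE}: card=4000000; try (B,hash)→52920, (E,hash)→412920, (B,merge)→689720, (E,nl)→8012720, (E,merge)→8012840, (B,nl)→16005720; best=52920 via (B,hash)
  {ABCDE}: card=48000000; try (D,hash)→4054600, (E,hash)→4887400, (D,merge)→92053880, (E,nl)→96087200, (E,merge)→115287320, (D,nl)→480052920; best=4054600 via (D,hash)

cost=4054600; order=C,A,E,B,D; methods=hash,hash,hash,hash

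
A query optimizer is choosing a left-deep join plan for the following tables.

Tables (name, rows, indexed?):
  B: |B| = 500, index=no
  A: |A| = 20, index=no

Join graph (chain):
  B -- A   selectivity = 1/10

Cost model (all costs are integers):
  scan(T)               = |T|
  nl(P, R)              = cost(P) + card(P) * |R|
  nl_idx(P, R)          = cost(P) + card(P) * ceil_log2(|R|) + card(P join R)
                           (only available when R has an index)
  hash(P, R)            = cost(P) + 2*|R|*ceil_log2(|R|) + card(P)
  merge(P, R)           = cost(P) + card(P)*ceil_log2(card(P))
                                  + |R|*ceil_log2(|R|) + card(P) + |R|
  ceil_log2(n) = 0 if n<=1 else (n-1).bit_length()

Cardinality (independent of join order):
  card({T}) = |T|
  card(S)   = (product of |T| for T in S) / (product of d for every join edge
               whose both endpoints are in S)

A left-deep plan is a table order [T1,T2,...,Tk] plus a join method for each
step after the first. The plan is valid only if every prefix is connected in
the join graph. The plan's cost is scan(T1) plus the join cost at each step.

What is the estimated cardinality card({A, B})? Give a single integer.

Tables in S: A(20), B(500)
Edges inside S: B-A(d=10)
numerator = 20 * 500 = 10000
denominator = 10 = 10
card(S) = 10000 / 10 = 1000

1000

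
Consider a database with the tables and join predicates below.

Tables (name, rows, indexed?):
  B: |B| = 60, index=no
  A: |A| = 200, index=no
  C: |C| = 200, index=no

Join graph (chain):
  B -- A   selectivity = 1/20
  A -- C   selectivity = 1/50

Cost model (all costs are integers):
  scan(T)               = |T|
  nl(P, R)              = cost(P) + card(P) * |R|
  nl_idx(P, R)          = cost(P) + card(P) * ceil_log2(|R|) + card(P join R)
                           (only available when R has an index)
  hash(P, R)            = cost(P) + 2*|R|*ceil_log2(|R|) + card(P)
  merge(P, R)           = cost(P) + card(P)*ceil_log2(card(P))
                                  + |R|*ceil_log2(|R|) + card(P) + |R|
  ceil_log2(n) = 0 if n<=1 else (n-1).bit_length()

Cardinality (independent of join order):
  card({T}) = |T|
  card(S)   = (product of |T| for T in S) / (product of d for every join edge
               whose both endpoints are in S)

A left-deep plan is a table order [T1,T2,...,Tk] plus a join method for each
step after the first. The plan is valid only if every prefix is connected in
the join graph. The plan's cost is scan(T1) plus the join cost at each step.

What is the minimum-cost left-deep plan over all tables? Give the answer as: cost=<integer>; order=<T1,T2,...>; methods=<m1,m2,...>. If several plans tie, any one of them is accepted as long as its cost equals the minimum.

cost=4920; order=A,B,C; methods=hash,hash

Selinger DP (subsets sized 1..n):
  {B}: scan cost=60, card=60
  {A}: scan cost=200, card=200
  {C}: scan cost=200, card=200
  {AB}: card=600; try (B,hash)→1120, (A,merge)→2280, (B,merge)→2420, (A,hash)→3320, (A,nl)→12060, (B,nl)→12200; best=1120 via (B,hash)
  {AC}: card=800; try (C,hash)→3600, (A,hash)→3600, (C,merge)→3800, (A,merge)→3800, (C,nl)→40200, (A,nl)→40200; best=3600 via (C,hash)
  {ABC}: card=2400; try (C,hash)→4920, (B,hash)→5120, (C,merge)→9520, (B,merge)→12820, (B,nl)→51600, (C,nl)→121120; best=4920 via (C,hash)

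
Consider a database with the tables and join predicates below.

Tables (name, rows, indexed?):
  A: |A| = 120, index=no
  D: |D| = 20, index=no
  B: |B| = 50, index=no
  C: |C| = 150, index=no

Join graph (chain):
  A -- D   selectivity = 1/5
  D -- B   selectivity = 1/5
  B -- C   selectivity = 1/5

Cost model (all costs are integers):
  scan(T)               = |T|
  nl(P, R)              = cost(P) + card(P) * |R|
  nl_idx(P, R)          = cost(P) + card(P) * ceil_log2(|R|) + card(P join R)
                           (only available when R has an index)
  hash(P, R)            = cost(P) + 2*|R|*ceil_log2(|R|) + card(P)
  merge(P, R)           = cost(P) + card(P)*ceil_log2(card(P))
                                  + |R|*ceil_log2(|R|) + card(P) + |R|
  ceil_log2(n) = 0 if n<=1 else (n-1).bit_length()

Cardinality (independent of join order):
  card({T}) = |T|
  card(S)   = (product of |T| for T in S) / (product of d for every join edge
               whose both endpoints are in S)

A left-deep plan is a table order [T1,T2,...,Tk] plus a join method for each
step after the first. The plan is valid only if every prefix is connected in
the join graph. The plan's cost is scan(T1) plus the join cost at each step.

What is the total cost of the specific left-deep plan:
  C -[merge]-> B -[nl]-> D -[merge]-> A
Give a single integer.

116810

step 1: scan C: cost=150, card=150
step 2: join B via merge
    card(P join B) = 150*50/(5) = 1500
    cost = 150 + 150*8 + 50*6 + 150 + 50 = 1850
step 3: join D via nl
    card(P join D) = 1500*20/(5) = 6000
    cost = 1850 + 1500*20 = 31850
step 4: join A via merge
    card(P join A) = 6000*120/(5) = 144000
    cost = 31850 + 6000*13 + 120*7 + 6000 + 120 = 116810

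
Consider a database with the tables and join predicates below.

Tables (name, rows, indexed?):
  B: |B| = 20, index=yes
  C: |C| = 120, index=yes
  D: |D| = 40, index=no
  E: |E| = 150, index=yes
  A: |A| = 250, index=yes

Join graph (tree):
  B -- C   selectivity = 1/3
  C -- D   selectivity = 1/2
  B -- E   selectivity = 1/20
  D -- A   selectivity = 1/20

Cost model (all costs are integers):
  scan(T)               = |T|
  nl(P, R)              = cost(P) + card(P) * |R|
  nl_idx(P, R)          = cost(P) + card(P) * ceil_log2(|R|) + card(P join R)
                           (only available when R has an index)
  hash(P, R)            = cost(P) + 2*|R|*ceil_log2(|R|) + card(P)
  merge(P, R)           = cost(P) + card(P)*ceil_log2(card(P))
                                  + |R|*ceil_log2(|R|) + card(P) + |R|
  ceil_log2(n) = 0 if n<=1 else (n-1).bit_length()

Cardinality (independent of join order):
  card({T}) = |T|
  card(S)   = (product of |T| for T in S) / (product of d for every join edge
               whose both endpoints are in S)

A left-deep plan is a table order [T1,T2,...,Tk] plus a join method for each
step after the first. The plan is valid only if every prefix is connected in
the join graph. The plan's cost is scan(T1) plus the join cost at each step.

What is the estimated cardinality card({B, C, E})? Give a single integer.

6000

Tables in S: B(20), C(120), E(150)
Edges inside S: B-C(d=3), B-E(d=20)
numerator = 20 * 120 * 150 = 360000
denominator = 3 * 20 = 60
card(S) = 360000 / 60 = 6000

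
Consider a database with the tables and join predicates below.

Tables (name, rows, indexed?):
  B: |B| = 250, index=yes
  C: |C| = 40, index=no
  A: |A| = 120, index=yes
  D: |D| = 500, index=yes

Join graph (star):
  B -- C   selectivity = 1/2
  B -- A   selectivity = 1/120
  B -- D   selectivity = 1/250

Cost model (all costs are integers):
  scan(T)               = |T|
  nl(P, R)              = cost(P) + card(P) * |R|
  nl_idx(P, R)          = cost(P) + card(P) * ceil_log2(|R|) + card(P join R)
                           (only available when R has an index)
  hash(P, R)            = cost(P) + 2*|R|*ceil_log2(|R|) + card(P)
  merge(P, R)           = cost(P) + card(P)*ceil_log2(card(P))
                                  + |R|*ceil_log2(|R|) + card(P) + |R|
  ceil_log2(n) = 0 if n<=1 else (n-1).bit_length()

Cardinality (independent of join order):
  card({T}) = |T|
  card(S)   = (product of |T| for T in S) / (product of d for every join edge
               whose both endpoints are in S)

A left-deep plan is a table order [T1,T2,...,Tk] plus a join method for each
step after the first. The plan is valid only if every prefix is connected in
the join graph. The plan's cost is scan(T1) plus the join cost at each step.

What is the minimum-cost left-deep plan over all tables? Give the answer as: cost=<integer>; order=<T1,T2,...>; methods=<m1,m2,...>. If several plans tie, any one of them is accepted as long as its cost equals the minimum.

Selinger DP (subsets sized 1..n):
  {B}: scan cost=250, card=250
  {C}: scan cost=40, card=40
  {A}: scan cost=120, card=120
  {D}: scan cost=500, card=500
  {BC}: card=5000; try (C,hash)→980, (B,merge)→2570, (C,merge)→2780, (B,hash)→4080, (B,nl_idx)→5360, (B,nl)→10040 …(+1); best=980 via (C,hash)
  {AB}: card=250; try (B,nl_idx)→1330, (A,hash)→2180, (A,nl_idx)→2250, (B,merge)→3330, (A,merge)→3460, (B,hash)→4240 …(+2); best=1330 via (B,nl_idx)
  {BD}: card=500; try (D,nl_idx)→3000, (B,hash)→5000, (B,nl_idx)→5000, (D,merge)→7500, (B,merge)→7750, (D,hash)→9500 …(+2); best=3000 via (D,nl_idx)
  {ABC}: card=5000; try (C,hash)→2060, (C,merge)→3860, (A,hash)→7660, (C,nl)→11330, (A,nl_idx)→40980, (A,merge)→71940 …(+1); best=2060 via (C,hash)
  {BCD}: card=10000; try (C,hash)→3980, (C,merge)→8280, (D,hash)→14980, (C,nl)→23000, (D,nl_idx)→55980, (D,merge)→75980 …(+1); best=3980 via (C,hash)
  {ABD}: card=500; try (D,nl_idx)→4080, (A,hash)→5180, (A,nl_idx)→7000, (D,merge)→8580, (A,merge)→8960, (D,hash)→10580 …(+2); best=4080 via (D,nl_idx)
  {ABCD}: card=10000; try (C,hash)→5060, (C,merge)→9360, (A,hash)→15660, (D,hash)→16060, (C,nl)→24080, (D,nl_idx)→57060 …(+5); best=5060 via (C,hash)

cost=5060; order=A,B,D,C; methods=nl_idx,nl_idx,hash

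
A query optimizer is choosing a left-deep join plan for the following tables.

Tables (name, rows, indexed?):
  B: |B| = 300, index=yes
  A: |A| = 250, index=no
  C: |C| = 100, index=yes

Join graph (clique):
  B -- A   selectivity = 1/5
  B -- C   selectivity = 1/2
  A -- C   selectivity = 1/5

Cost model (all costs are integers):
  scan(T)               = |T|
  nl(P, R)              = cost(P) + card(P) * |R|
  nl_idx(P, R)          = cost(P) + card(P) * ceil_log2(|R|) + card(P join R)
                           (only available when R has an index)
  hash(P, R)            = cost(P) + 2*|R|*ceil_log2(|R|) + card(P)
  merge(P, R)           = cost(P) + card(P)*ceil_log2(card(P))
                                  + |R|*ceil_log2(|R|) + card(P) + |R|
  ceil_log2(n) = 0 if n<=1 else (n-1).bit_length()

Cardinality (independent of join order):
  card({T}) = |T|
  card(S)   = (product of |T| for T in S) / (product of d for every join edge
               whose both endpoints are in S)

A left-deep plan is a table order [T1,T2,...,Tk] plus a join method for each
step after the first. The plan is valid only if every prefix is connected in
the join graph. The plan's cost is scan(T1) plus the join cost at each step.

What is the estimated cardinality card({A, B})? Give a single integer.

15000

Tables in S: A(250), B(300)
Edges inside S: B-A(d=5)
numerator = 250 * 300 = 75000
denominator = 5 = 5
card(S) = 75000 / 5 = 15000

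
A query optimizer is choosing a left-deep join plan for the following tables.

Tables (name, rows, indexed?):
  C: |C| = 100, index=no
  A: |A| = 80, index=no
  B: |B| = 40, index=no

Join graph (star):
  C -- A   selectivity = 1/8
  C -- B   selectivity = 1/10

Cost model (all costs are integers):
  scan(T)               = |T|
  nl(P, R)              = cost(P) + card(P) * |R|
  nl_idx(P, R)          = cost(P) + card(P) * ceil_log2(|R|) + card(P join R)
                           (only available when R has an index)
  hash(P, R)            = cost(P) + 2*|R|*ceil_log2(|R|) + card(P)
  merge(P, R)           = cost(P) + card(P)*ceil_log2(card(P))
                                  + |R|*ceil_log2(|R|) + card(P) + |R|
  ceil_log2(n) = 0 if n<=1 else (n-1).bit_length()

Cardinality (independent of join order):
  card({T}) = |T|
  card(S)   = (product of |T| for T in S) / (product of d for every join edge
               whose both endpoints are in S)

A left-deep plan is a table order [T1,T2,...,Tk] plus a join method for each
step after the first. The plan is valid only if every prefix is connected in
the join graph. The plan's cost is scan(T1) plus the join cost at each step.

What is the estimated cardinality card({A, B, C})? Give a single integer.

Tables in S: A(80), B(40), C(100)
Edges inside S: C-A(d=8), C-B(d=10)
numerator = 80 * 40 * 100 = 320000
denominator = 8 * 10 = 80
card(S) = 320000 / 80 = 4000

4000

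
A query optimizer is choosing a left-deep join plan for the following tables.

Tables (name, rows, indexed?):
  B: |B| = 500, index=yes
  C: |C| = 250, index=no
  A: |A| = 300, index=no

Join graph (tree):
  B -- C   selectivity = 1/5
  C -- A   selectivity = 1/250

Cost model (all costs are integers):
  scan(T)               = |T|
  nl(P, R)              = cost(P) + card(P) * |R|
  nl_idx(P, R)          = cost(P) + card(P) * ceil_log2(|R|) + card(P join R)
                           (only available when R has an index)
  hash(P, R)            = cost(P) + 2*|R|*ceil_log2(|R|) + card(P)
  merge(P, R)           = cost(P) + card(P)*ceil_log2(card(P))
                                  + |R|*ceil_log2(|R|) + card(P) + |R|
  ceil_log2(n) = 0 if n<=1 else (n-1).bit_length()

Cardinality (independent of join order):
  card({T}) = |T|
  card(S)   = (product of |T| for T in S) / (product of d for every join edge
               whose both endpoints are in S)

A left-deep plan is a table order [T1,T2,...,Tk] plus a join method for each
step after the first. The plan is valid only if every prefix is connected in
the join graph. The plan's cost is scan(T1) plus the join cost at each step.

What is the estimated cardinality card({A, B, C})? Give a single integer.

30000

Tables in S: A(300), B(500), C(250)
Edges inside S: B-C(d=5), C-A(d=250)
numerator = 300 * 500 * 250 = 37500000
denominator = 5 * 250 = 1250
card(S) = 37500000 / 1250 = 30000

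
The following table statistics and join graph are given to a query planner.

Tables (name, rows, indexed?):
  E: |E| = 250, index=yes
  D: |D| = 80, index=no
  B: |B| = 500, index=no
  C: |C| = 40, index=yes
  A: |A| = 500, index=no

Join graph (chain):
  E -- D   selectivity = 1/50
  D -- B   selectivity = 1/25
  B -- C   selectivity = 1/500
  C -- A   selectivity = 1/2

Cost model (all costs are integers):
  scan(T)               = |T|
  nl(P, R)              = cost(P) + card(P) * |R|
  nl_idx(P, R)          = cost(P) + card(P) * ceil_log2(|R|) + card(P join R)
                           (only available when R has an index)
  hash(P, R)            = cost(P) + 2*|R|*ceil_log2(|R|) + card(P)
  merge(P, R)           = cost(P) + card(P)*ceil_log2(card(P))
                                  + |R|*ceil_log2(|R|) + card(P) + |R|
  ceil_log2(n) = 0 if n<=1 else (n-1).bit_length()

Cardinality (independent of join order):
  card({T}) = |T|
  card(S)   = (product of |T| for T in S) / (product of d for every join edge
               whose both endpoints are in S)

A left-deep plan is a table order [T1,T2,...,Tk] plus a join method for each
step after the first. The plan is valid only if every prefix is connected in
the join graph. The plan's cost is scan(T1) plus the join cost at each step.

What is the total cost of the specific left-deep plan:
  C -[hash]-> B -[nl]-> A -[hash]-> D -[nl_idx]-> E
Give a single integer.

456200

step 1: scan C: cost=40, card=40
step 2: join B via hash
    card(P join B) = 40*500/(500) = 40
    cost = 40 + 2*500*9 + 40 = 9080
step 3: join A via nl
    card(P join A) = 40*500/(2) = 10000
    cost = 9080 + 40*500 = 29080
step 4: join D via hash
    card(P join D) = 10000*80/(25) = 32000
    cost = 29080 + 2*80*7 + 10000 = 40200
step 5: join E via nl_idx
    card(P join E) = 32000*250/(50) = 160000
    cost = 40200 + 32000*8 + 160000 = 456200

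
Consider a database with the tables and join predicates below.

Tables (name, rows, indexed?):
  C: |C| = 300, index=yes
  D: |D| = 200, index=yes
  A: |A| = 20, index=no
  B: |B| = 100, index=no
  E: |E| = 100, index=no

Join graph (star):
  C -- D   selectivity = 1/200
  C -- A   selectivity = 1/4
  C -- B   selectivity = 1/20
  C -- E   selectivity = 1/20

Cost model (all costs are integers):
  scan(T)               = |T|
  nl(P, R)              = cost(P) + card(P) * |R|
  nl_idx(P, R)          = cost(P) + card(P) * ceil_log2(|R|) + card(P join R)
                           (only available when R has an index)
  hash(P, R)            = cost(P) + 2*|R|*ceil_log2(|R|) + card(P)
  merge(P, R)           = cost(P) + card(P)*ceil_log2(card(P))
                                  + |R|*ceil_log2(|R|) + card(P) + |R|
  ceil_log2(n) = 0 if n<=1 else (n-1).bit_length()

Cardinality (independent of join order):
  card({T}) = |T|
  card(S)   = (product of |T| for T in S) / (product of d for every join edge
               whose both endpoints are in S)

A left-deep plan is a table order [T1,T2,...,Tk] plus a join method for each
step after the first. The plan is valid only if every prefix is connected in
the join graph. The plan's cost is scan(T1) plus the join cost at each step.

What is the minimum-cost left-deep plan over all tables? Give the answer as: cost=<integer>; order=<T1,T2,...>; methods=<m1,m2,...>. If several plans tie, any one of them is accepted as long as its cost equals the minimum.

cost=14600; order=D,C,A,B,E; methods=nl_idx,hash,hash,hash

Selinger DP (subsets sized 1..n):
  {C}: scan cost=300, card=300
  {D}: scan cost=200, card=200
  {A}: scan cost=20, card=20
  {B}: scan cost=100, card=100
  {E}: scan cost=100, card=100
  {CD}: card=300; try (C,nl_idx)→2300, (D,nl_idx)→3000, (D,hash)→3800, (C,merge)→5000, (D,merge)→5100, (C,hash)→5800 …(+2); best=2300 via (C,nl_idx)
  {AC}: card=1500; try (A,hash)→800, (C,nl_idx)→1700, (C,merge)→3140, (A,merge)→3420, (C,hash)→5440, (C,nl)→6020 …(+1); best=800 via (A,hash)
  {BC}: card=1500; try (B,hash)→2000, (C,nl_idx)→2500, (C,merge)→3900, (B,merge)→4100, (C,hash)→5600, (C,nl)→30100 …(+1); best=2000 via (B,hash)
  {CE}: card=1500; try (E,hash)→2000, (C,nl_idx)→2500, (C,merge)→3900, (E,merge)→4100, (C,hash)→5600, (C,nl)→30100 …(+1); best=2000 via (E,hash)
  {ACD}: card=1500; try (A,hash)→2800, (A,merge)→5420, (D,hash)→5500, (A,nl)→8300, (D,nl_idx)→14300, (D,merge)→20600 …(+1); best=2800 via (A,hash)
  {BCD}: card=1500; try (B,hash)→4000, (B,merge)→6100, (D,hash)→6700, (D,nl_idx)→15500, (D,merge)→21800, (B,nl)→32300 …(+1); best=4000 via (B,hash)
  {CDE}: card=1500; try (E,hash)→4000, (E,merge)→6100, (D,hash)→6700, (D,nl_idx)→15500, (D,merge)→21800, (E,nl)→32300 …(+1); best=4000 via (E,hash)
  {ABC}: card=7500; try (B,hash)→3700, (A,hash)→3700, (B,merge)→19600, (A,merge)→20120, (A,nl)→32000, (B,nl)→150800; best=3700 via (B,hash)
  {ACE}: card=7500; try (E,hash)→3700, (A,hash)→3700, (E,merge)→19600, (A,merge)→20120, (A,nl)→32000, (E,nl)→150800; best=3700 via (E,hash)
  {BCE}: card=7500; try (E,hash)→4900, (B,hash)→4900, (E,merge)→20800, (B,merge)→20800, (E,nl)→152000, (B,nl)→152000; best=4900 via (E,hash)
  {ABCD}: card=7500; try (B,hash)→5700, (A,hash)→5700, (D,hash)→14400, (B,merge)→21600, (A,merge)→22120, (A,nl)→34000 …(+4); best=5700 via (B,hash)
  {ACDE}: card=7500; try (E,hash)→5700, (A,hash)→5700, (D,hash)→14400, (E,merge)→21600, (A,merge)→22120, (A,nl)→34000 …(+4); best=5700 via (E,hash)
  {BCDE}: card=7500; try (E,hash)→6900, (B,hash)→6900, (D,hash)→15600, (E,merge)→22800, (B,merge)→22800, (D,nl_idx)→72400 …(+4); best=6900 via (E,hash)
  {ABCE}: card=37500; try (E,hash)→12600, (B,hash)→12600, (A,hash)→12600, (E,merge)→109500, (B,merge)→109500, (A,merge)→110020 …(+3); best=12600 via (E,hash)
  {ABCDE}: card=37500; try (E,hash)→14600, (B,hash)→14600, (A,hash)→14600, (D,hash)→53300, (E,merge)→111500, (B,merge)→111500 …(+7); best=14600 via (E,hash)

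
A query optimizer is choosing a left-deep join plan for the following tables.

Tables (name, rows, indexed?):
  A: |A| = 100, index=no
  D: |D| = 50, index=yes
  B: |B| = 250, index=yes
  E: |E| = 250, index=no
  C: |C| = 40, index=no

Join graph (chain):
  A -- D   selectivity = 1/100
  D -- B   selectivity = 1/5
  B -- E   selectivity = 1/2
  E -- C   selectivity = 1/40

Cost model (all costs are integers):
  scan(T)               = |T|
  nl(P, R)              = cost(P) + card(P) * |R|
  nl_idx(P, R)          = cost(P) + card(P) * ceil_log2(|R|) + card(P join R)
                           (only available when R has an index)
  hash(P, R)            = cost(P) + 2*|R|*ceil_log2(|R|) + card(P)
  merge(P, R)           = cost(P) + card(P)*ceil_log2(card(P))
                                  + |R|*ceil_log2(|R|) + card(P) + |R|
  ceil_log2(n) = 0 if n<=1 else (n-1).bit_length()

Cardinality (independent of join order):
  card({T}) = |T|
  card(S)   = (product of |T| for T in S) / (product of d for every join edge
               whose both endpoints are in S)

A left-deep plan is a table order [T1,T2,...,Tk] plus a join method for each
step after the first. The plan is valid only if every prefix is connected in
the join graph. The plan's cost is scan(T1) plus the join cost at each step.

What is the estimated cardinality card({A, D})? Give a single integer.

Tables in S: A(100), D(50)
Edges inside S: A-D(d=100)
numerator = 100 * 50 = 5000
denominator = 100 = 100
card(S) = 5000 / 100 = 50

50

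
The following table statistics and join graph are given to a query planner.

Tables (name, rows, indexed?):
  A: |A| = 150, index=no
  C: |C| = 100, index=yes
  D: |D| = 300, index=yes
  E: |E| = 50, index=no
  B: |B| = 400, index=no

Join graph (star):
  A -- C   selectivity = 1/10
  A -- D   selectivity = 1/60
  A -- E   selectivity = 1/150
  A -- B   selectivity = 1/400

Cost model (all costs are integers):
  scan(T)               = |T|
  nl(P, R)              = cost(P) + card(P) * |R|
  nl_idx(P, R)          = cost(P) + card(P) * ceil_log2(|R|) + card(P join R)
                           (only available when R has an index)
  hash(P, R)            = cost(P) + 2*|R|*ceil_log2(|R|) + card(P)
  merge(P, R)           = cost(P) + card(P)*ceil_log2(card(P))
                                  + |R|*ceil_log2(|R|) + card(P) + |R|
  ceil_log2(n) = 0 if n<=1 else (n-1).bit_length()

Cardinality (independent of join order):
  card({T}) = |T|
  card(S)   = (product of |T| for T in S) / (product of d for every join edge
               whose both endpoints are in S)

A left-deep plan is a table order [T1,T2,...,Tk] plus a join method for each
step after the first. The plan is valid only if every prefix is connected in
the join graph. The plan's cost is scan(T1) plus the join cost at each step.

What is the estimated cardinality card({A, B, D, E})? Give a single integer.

Tables in S: A(150), B(400), D(300), E(50)
Edges inside S: A-D(d=60), A-E(d=150), A-B(d=400)
numerator = 150 * 400 * 300 * 50 = 900000000
denominator = 60 * 150 * 400 = 3600000
card(S) = 900000000 / 3600000 = 250

250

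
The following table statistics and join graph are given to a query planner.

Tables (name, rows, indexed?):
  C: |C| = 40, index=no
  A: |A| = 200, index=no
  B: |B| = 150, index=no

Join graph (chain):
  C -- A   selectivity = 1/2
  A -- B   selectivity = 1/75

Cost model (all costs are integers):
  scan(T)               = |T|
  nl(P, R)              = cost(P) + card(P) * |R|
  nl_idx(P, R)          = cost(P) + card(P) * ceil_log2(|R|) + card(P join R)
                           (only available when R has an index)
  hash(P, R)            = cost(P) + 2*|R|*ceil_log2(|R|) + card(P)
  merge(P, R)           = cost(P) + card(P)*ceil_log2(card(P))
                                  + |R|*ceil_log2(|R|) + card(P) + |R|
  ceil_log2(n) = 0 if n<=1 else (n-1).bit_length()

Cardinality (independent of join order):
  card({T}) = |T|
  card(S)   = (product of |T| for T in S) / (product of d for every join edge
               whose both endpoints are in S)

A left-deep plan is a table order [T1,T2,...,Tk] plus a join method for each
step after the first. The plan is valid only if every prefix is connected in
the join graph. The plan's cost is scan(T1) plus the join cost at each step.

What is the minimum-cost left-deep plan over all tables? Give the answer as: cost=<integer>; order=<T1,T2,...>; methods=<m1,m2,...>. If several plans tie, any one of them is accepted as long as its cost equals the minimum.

Selinger DP (subsets sized 1..n):
  {C}: scan cost=40, card=40
  {A}: scan cost=200, card=200
  {B}: scan cost=150, card=150
  {AC}: card=4000; try (C,hash)→880, (A,merge)→2120, (C,merge)→2280, (A,hash)→3280, (A,nl)→8040, (C,nl)→8200; best=880 via (C,hash)
  {AB}: card=400; try (B,hash)→2800, (A,merge)→3300, (B,merge)→3350, (A,hash)→3500, (A,nl)→30150, (B,nl)→30200; best=2800 via (B,hash)
  {ABC}: card=8000; try (C,hash)→3680, (C,merge)→7080, (B,hash)→7280, (C,nl)→18800, (B,merge)→54230, (B,nl)→600880; best=3680 via (C,hash)

cost=3680; order=A,B,C; methods=hash,hash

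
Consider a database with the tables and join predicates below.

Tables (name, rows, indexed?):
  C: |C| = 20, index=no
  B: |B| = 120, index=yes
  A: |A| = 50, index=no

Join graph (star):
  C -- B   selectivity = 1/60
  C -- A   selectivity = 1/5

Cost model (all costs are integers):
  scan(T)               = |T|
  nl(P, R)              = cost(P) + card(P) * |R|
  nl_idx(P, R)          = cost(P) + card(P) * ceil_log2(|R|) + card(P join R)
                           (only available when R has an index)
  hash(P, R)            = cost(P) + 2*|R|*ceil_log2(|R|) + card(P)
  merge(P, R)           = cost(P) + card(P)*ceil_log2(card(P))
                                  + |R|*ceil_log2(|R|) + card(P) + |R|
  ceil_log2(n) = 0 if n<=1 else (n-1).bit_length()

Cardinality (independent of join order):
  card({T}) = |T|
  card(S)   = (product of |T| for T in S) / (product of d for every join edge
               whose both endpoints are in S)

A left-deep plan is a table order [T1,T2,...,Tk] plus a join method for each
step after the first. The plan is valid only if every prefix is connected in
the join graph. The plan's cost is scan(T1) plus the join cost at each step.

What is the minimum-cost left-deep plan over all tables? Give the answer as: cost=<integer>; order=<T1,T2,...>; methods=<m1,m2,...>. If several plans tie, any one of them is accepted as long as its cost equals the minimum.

Selinger DP (subsets sized 1..n):
  {C}: scan cost=20, card=20
  {B}: scan cost=120, card=120
  {A}: scan cost=50, card=50
  {BC}: card=40; try (B,nl_idx)→200, (C,hash)→440, (B,merge)→1100, (C,merge)→1200, (B,hash)→1720, (B,nl)→2420 …(+1); best=200 via (B,nl_idx)
  {AC}: card=200; try (C,hash)→300, (A,merge)→490, (C,merge)→520, (A,hash)→640, (A,nl)→1020, (C,nl)→1050; best=300 via (C,hash)
  {ABC}: card=400; try (A,merge)→830, (A,hash)→840, (B,nl_idx)→2100, (B,hash)→2180, (A,nl)→2200, (B,merge)→3060 …(+1); best=830 via (A,merge)

cost=830; order=C,B,A; methods=nl_idx,merge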